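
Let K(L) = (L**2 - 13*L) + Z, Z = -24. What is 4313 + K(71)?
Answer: 8407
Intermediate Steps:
K(L) = -24 + L**2 - 13*L (K(L) = (L**2 - 13*L) - 24 = -24 + L**2 - 13*L)
4313 + K(71) = 4313 + (-24 + 71**2 - 13*71) = 4313 + (-24 + 5041 - 923) = 4313 + 4094 = 8407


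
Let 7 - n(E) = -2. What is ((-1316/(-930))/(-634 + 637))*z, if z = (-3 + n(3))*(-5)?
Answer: -1316/93 ≈ -14.151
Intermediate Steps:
n(E) = 9 (n(E) = 7 - 1*(-2) = 7 + 2 = 9)
z = -30 (z = (-3 + 9)*(-5) = 6*(-5) = -30)
((-1316/(-930))/(-634 + 637))*z = ((-1316/(-930))/(-634 + 637))*(-30) = (-1316*(-1/930)/3)*(-30) = ((658/465)*(⅓))*(-30) = (658/1395)*(-30) = -1316/93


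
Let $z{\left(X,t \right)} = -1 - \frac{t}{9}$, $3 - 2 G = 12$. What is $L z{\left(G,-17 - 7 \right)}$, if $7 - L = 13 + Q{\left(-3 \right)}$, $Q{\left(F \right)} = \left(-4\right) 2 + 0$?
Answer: $\frac{10}{3} \approx 3.3333$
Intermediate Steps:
$G = - \frac{9}{2}$ ($G = \frac{3}{2} - 6 = - \frac{9}{2} \approx -4.5$)
$z{\left(X,t \right)} = -1 - \frac{t}{9}$ ($z{\left(X,t \right)} = -1 - t \frac{1}{9} = -1 - \frac{t}{9}$)
$Q{\left(F \right)} = -8$ ($Q{\left(F \right)} = -8 + 0 = -8$)
$L = 2$ ($L = 7 - \left(13 - 8\right) = 7 - 5 = 2$)
$L z{\left(G,-17 - 7 \right)} = 2 \left(-1 - \frac{-17 - 7}{9}\right) = 2 \left(-1 - - \frac{8}{3}\right) = 2 \left(-1 + \frac{8}{3}\right) = 2 \cdot \frac{5}{3} = \frac{10}{3}$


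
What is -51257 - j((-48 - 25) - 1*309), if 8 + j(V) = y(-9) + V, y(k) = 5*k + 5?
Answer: -50827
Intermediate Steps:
y(k) = 5 + 5*k
j(V) = -48 + V (j(V) = -8 + ((5 + 5*(-9)) + V) = -8 + ((5 - 45) + V) = -8 + (-40 + V) = -48 + V)
-51257 - j((-48 - 25) - 1*309) = -51257 - (-48 + ((-48 - 25) - 1*309)) = -51257 - (-48 + (-73 - 309)) = -51257 - (-48 - 382) = -51257 - 1*(-430) = -51257 + 430 = -50827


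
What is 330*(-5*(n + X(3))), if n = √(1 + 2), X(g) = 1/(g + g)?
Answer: -275 - 1650*√3 ≈ -3132.9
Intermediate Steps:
X(g) = 1/(2*g)
n = √3 ≈ 1.7320
330*(-5*(n + X(3))) = 330*(-5*(√3 + (½)/3)) = 330*(-5*(√3 + (½)*(⅓))) = 330*(-5*(√3 + ⅙)) = 330*(-5*(⅙ + √3)) = 330*(-⅚ - 5*√3) = -275 - 1650*√3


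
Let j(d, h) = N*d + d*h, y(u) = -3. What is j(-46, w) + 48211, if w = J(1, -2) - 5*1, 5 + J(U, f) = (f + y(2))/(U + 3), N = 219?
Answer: 77309/2 ≈ 38655.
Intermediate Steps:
J(U, f) = -5 + (-3 + f)/(3 + U) (J(U, f) = -5 + (f - 3)/(U + 3) = -5 + (-3 + f)/(3 + U))
w = -45/4 (w = (-18 - 2 - 5*1)/(3 + 1) - 5*1 = (-18 - 2 - 5)/4 - 5 = (1/4)*(-25) - 5 = -25/4 - 5 = -45/4 ≈ -11.250)
j(d, h) = 219*d + d*h
j(-46, w) + 48211 = -46*(219 - 45/4) + 48211 = -46*831/4 + 48211 = -19113/2 + 48211 = 77309/2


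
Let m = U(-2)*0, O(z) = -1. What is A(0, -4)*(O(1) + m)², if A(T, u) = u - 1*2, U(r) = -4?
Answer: -6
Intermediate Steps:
A(T, u) = -2 + u (A(T, u) = u - 2 = -2 + u)
m = 0 (m = -4*0 = 0)
A(0, -4)*(O(1) + m)² = (-2 - 4)*(-1 + 0)² = -6*(-1)² = -6*1 = -6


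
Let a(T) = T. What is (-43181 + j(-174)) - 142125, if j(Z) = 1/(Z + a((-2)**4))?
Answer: -29278349/158 ≈ -1.8531e+5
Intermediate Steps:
j(Z) = 1/(16 + Z) (j(Z) = 1/(Z + (-2)**4) = 1/(Z + 16) = 1/(16 + Z))
(-43181 + j(-174)) - 142125 = (-43181 + 1/(16 - 174)) - 142125 = (-43181 + 1/(-158)) - 142125 = (-43181 - 1/158) - 142125 = -6822599/158 - 142125 = -29278349/158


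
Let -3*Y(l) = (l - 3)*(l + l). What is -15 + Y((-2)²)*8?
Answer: -109/3 ≈ -36.333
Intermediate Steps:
Y(l) = -2*l*(-3 + l)/3 (Y(l) = -(l - 3)*(l + l)/3 = -(-3 + l)*2*l/3 = -2*l*(-3 + l)/3)
-15 + Y((-2)²)*8 = -15 + ((⅔)*(-2)²*(3 - 1*(-2)²))*8 = -15 + ((⅔)*4*(3 - 1*4))*8 = -15 + ((⅔)*4*(3 - 4))*8 = -15 + ((⅔)*4*(-1))*8 = -15 - 8/3*8 = -15 - 64/3 = -109/3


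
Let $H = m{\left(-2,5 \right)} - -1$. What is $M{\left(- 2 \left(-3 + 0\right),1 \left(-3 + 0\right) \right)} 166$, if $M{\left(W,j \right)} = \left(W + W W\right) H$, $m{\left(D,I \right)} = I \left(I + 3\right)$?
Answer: $285852$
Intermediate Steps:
$m{\left(D,I \right)} = I \left(3 + I\right)$
$H = 41$ ($H = 5 \left(3 + 5\right) - -1 = 5 \cdot 8 + 1 = 40 + 1 = 41$)
$M{\left(W,j \right)} = 41 W + 41 W^{2}$ ($M{\left(W,j \right)} = \left(W + W W\right) 41 = \left(W + W^{2}\right) 41 = 41 W + 41 W^{2}$)
$M{\left(- 2 \left(-3 + 0\right),1 \left(-3 + 0\right) \right)} 166 = 41 \left(- 2 \left(-3 + 0\right)\right) \left(1 - 2 \left(-3 + 0\right)\right) 166 = 41 \left(\left(-2\right) \left(-3\right)\right) \left(1 - -6\right) 166 = 41 \cdot 6 \left(1 + 6\right) 166 = 41 \cdot 6 \cdot 7 \cdot 166 = 1722 \cdot 166 = 285852$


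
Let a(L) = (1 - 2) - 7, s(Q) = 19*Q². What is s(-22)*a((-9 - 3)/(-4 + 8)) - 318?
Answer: -73886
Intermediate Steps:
a(L) = -8 (a(L) = -1 - 7 = -8)
s(-22)*a((-9 - 3)/(-4 + 8)) - 318 = (19*(-22)²)*(-8) - 318 = (19*484)*(-8) - 318 = 9196*(-8) - 318 = -73568 - 318 = -73886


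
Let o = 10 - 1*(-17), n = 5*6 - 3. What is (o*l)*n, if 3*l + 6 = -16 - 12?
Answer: -8262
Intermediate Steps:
l = -34/3 (l = -2 + (-16 - 12)/3 = -2 + (1/3)*(-28) = -2 - 28/3 = -34/3 ≈ -11.333)
n = 27 (n = 30 - 3 = 27)
o = 27 (o = 10 + 17 = 27)
(o*l)*n = (27*(-34/3))*27 = -306*27 = -8262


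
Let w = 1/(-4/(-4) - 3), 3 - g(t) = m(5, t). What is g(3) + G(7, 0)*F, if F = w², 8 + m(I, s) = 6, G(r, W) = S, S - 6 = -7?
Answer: 19/4 ≈ 4.7500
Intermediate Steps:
S = -1 (S = 6 - 7 = -1)
G(r, W) = -1
m(I, s) = -2 (m(I, s) = -8 + 6 = -2)
g(t) = 5 (g(t) = 3 - 1*(-2) = 3 + 2 = 5)
w = -½ (w = 1/(-4*(-¼) - 3) = 1/(1 - 3) = 1/(-2) = -½ ≈ -0.50000)
F = ¼ (F = (-½)² = ¼ ≈ 0.25000)
g(3) + G(7, 0)*F = 5 - 1*¼ = 5 - ¼ = 19/4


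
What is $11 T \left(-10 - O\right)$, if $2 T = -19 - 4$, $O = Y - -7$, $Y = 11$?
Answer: $3542$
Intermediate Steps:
$O = 18$ ($O = 11 - -7 = 11 + 7 = 18$)
$T = - \frac{23}{2}$ ($T = \frac{-19 - 4}{2} = \frac{1}{2} \left(-23\right) = - \frac{23}{2} \approx -11.5$)
$11 T \left(-10 - O\right) = 11 \left(- \frac{23}{2}\right) \left(-10 - 18\right) = - \frac{253 \left(-10 - 18\right)}{2} = \left(- \frac{253}{2}\right) \left(-28\right) = 3542$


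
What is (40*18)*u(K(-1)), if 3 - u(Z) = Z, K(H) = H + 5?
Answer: -720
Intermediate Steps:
K(H) = 5 + H
u(Z) = 3 - Z
(40*18)*u(K(-1)) = (40*18)*(3 - (5 - 1)) = 720*(3 - 1*4) = 720*(3 - 4) = 720*(-1) = -720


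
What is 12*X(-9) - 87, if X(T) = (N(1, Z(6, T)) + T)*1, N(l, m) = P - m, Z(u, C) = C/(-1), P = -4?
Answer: -351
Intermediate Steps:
Z(u, C) = -C (Z(u, C) = C*(-1) = -C)
N(l, m) = -4 - m
X(T) = -4 + 2*T (X(T) = ((-4 - (-1)*T) + T)*1 = ((-4 + T) + T)*1 = (-4 + 2*T)*1 = -4 + 2*T)
12*X(-9) - 87 = 12*(-4 + 2*(-9)) - 87 = 12*(-4 - 18) - 87 = 12*(-22) - 87 = -264 - 87 = -351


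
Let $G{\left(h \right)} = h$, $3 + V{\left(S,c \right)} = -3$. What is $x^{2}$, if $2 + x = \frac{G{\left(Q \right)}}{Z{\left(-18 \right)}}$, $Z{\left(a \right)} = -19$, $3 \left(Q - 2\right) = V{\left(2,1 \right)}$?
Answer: $4$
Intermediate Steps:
$V{\left(S,c \right)} = -6$ ($V{\left(S,c \right)} = -3 - 3 = -6$)
$Q = 0$ ($Q = 2 + \frac{1}{3} \left(-6\right) = 2 - 2 = 0$)
$x = -2$ ($x = -2 + \frac{0}{-19} = -2 + 0 \left(- \frac{1}{19}\right) = -2 + 0 = -2$)
$x^{2} = \left(-2\right)^{2} = 4$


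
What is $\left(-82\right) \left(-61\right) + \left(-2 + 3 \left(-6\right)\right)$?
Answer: $4982$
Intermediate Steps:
$\left(-82\right) \left(-61\right) + \left(-2 + 3 \left(-6\right)\right) = 5002 - 20 = 4982$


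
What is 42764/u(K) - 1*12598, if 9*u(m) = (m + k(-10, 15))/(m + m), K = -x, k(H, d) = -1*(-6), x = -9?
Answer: 2246266/5 ≈ 4.4925e+5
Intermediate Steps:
k(H, d) = 6
K = 9 (K = -1*(-9) = 9)
u(m) = (6 + m)/(18*m) (u(m) = ((m + 6)/(m + m))/9 = ((6 + m)/((2*m)))/9 = ((6 + m)*(1/(2*m)))/9 = ((6 + m)/(2*m))/9 = (6 + m)/(18*m))
42764/u(K) - 1*12598 = 42764/(((1/18)*(6 + 9)/9)) - 1*12598 = 42764/(((1/18)*(⅑)*15)) - 12598 = 42764/(5/54) - 12598 = 42764*(54/5) - 12598 = 2309256/5 - 12598 = 2246266/5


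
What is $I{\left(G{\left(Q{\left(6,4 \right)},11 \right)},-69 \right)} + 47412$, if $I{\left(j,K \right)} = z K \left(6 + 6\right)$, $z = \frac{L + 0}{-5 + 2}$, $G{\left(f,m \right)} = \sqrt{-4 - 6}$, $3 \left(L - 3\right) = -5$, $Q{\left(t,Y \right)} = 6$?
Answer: $47780$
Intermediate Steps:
$L = \frac{4}{3}$ ($L = 3 + \frac{1}{3} \left(-5\right) = 3 - \frac{5}{3} = \frac{4}{3} \approx 1.3333$)
$G{\left(f,m \right)} = i \sqrt{10}$ ($G{\left(f,m \right)} = \sqrt{-10} = i \sqrt{10}$)
$z = - \frac{4}{9}$ ($z = \frac{\frac{4}{3} + 0}{-5 + 2} = \frac{4}{3 \left(-3\right)} = \frac{4}{3} \left(- \frac{1}{3}\right) = - \frac{4}{9} \approx -0.44444$)
$I{\left(j,K \right)} = - \frac{16 K}{3}$ ($I{\left(j,K \right)} = - \frac{4 K}{9} \left(6 + 6\right) = - \frac{4 K}{9} \cdot 12 = - \frac{16 K}{3}$)
$I{\left(G{\left(Q{\left(6,4 \right)},11 \right)},-69 \right)} + 47412 = \left(- \frac{16}{3}\right) \left(-69\right) + 47412 = 368 + 47412 = 47780$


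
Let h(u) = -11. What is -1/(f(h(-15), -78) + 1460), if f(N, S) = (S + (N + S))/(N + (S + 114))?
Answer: -25/36333 ≈ -0.00068808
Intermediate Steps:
f(N, S) = (N + 2*S)/(114 + N + S) (f(N, S) = (N + 2*S)/(N + (114 + S)) = (N + 2*S)/(114 + N + S))
-1/(f(h(-15), -78) + 1460) = -1/((-11 + 2*(-78))/(114 - 11 - 78) + 1460) = -1/((-11 - 156)/25 + 1460) = -1/((1/25)*(-167) + 1460) = -1/(-167/25 + 1460) = -1/36333/25 = -1*25/36333 = -25/36333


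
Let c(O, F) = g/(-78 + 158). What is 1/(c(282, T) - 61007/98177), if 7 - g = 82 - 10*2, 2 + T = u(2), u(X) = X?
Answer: -1570832/2056059 ≈ -0.76400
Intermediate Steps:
T = 0 (T = -2 + 2 = 0)
g = -55 (g = 7 - (82 - 10*2) = 7 - (82 - 20) = 7 - 1*62 = 7 - 62 = -55)
c(O, F) = -11/16 (c(O, F) = -55/(-78 + 158) = -55/80 = -55*1/80 = -11/16)
1/(c(282, T) - 61007/98177) = 1/(-11/16 - 61007/98177) = 1/(-2056059/1570832) = -1570832/2056059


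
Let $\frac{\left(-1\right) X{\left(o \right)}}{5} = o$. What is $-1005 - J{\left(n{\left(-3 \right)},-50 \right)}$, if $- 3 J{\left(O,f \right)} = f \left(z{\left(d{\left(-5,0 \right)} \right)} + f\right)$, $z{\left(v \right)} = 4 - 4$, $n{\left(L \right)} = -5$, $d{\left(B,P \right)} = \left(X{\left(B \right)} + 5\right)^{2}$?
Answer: $- \frac{515}{3} \approx -171.67$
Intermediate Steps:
$X{\left(o \right)} = - 5 o$
$d{\left(B,P \right)} = \left(5 - 5 B\right)^{2}$ ($d{\left(B,P \right)} = \left(- 5 B + 5\right)^{2} = \left(5 - 5 B\right)^{2}$)
$z{\left(v \right)} = 0$ ($z{\left(v \right)} = 4 - 4 = 0$)
$J{\left(O,f \right)} = - \frac{f^{2}}{3}$ ($J{\left(O,f \right)} = - \frac{f \left(0 + f\right)}{3} = - \frac{f f}{3} = - \frac{f^{2}}{3}$)
$-1005 - J{\left(n{\left(-3 \right)},-50 \right)} = -1005 - - \frac{\left(-50\right)^{2}}{3} = -1005 - \left(- \frac{1}{3}\right) 2500 = -1005 - - \frac{2500}{3} = -1005 + \frac{2500}{3} = - \frac{515}{3}$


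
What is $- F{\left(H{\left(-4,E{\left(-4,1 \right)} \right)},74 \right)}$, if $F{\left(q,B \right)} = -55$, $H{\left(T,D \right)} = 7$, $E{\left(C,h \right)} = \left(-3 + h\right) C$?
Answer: $55$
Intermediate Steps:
$E{\left(C,h \right)} = C \left(-3 + h\right)$
$- F{\left(H{\left(-4,E{\left(-4,1 \right)} \right)},74 \right)} = \left(-1\right) \left(-55\right) = 55$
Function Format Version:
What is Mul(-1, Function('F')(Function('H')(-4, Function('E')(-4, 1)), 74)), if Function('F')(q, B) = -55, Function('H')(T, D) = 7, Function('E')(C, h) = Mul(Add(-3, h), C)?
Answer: 55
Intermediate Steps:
Function('E')(C, h) = Mul(C, Add(-3, h))
Mul(-1, Function('F')(Function('H')(-4, Function('E')(-4, 1)), 74)) = Mul(-1, -55) = 55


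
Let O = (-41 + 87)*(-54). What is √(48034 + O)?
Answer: 5*√1822 ≈ 213.42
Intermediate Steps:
O = -2484 (O = 46*(-54) = -2484)
√(48034 + O) = √(48034 - 2484) = √45550 = 5*√1822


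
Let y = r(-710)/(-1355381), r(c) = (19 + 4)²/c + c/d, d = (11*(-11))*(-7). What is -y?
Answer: -952163/815085471970 ≈ -1.1682e-6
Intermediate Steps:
d = 847 (d = -121*(-7) = 847)
r(c) = 529/c + c/847 (r(c) = (19 + 4)²/c + c/847 = 23²/c + c*(1/847) = 529/c + c/847)
y = 952163/815085471970 (y = (529/(-710) + (1/847)*(-710))/(-1355381) = (529*(-1/710) - 710/847)*(-1/1355381) = (-529/710 - 710/847)*(-1/1355381) = -952163/601370*(-1/1355381) = 952163/815085471970 ≈ 1.1682e-6)
-y = -1*952163/815085471970 = -952163/815085471970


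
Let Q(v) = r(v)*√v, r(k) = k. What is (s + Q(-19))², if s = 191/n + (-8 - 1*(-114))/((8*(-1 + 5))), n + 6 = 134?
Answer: (615 - 2432*I*√19)²/16384 ≈ -6835.9 - 795.84*I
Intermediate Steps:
n = 128 (n = -6 + 134 = 128)
Q(v) = v^(3/2) (Q(v) = v*√v = v^(3/2))
s = 615/128 (s = 191/128 + (-8 - 1*(-114))/((8*(-1 + 5))) = 191*(1/128) + (-8 + 114)/((8*4)) = 191/128 + 106/32 = 191/128 + 106*(1/32) = 191/128 + 53/16 = 615/128 ≈ 4.8047)
(s + Q(-19))² = (615/128 + (-19)^(3/2))² = (615/128 - 19*I*√19)²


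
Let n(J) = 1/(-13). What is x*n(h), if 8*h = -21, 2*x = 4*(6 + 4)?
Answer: -20/13 ≈ -1.5385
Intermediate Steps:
x = 20 (x = (4*(6 + 4))/2 = (4*10)/2 = (½)*40 = 20)
h = -21/8 (h = (⅛)*(-21) = -21/8 ≈ -2.6250)
n(J) = -1/13
x*n(h) = 20*(-1/13) = -20/13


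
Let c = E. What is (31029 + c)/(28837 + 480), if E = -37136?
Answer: -6107/29317 ≈ -0.20831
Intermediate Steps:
c = -37136
(31029 + c)/(28837 + 480) = (31029 - 37136)/(28837 + 480) = -6107/29317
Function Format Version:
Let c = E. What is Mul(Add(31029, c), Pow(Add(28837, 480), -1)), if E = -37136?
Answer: Rational(-6107, 29317) ≈ -0.20831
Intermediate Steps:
c = -37136
Mul(Add(31029, c), Pow(Add(28837, 480), -1)) = Mul(Add(31029, -37136), Pow(Add(28837, 480), -1)) = Mul(-6107, Pow(29317, -1)) = Mul(-6107, Rational(1, 29317)) = Rational(-6107, 29317)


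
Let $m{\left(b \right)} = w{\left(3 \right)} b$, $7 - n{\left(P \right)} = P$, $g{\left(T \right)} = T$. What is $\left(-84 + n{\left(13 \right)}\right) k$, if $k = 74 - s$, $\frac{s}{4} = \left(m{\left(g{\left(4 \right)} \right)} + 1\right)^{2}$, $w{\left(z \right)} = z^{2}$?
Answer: $486180$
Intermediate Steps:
$n{\left(P \right)} = 7 - P$
$m{\left(b \right)} = 9 b$ ($m{\left(b \right)} = 3^{2} b = 9 b$)
$s = 5476$ ($s = 4 \left(9 \cdot 4 + 1\right)^{2} = 4 \left(36 + 1\right)^{2} = 4 \cdot 37^{2} = 4 \cdot 1369 = 5476$)
$k = -5402$ ($k = 74 - 5476 = -5402$)
$\left(-84 + n{\left(13 \right)}\right) k = \left(-84 + \left(7 - 13\right)\right) \left(-5402\right) = \left(-84 - 6\right) \left(-5402\right) = \left(-90\right) \left(-5402\right) = 486180$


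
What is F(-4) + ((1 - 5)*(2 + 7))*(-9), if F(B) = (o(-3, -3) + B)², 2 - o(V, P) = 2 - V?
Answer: 373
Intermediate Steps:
o(V, P) = V (o(V, P) = 2 - (2 - V) = 2 + (-2 + V) = V)
F(B) = (-3 + B)²
F(-4) + ((1 - 5)*(2 + 7))*(-9) = (-3 - 4)² + ((1 - 5)*(2 + 7))*(-9) = (-7)² - 4*9*(-9) = 49 - 36*(-9) = 49 + 324 = 373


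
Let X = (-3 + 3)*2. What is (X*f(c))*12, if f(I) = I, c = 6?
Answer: 0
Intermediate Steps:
X = 0 (X = 0*2 = 0)
(X*f(c))*12 = (0*6)*12 = 0*12 = 0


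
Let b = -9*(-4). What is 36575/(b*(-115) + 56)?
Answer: -36575/4084 ≈ -8.9557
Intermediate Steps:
b = 36
36575/(b*(-115) + 56) = 36575/(36*(-115) + 56) = 36575/(-4140 + 56) = 36575/(-4084) = 36575*(-1/4084) = -36575/4084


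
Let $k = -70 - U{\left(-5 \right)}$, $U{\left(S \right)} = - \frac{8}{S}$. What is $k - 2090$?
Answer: $- \frac{10808}{5} \approx -2161.6$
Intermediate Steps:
$k = - \frac{358}{5}$ ($k = -70 - - \frac{8}{-5} = -70 - \left(-8\right) \left(- \frac{1}{5}\right) = -70 - \frac{8}{5} = - \frac{358}{5} \approx -71.6$)
$k - 2090 = - \frac{358}{5} - 2090 = - \frac{10808}{5}$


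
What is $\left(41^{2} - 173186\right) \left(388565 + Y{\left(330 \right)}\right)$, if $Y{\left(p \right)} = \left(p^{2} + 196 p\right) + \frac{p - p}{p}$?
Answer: $-96410678225$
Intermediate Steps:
$Y{\left(p \right)} = p^{2} + 196 p$ ($Y{\left(p \right)} = \left(p^{2} + 196 p\right) + \frac{0}{p} = \left(p^{2} + 196 p\right) + 0 = p^{2} + 196 p$)
$\left(41^{2} - 173186\right) \left(388565 + Y{\left(330 \right)}\right) = \left(41^{2} - 173186\right) \left(388565 + 330 \left(196 + 330\right)\right) = \left(1681 - 173186\right) \left(388565 + 330 \cdot 526\right) = - 171505 \left(388565 + 173580\right) = \left(-171505\right) 562145 = -96410678225$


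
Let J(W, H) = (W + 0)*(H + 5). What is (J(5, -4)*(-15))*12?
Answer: -900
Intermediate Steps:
J(W, H) = W*(5 + H)
(J(5, -4)*(-15))*12 = ((5*(5 - 4))*(-15))*12 = ((5*1)*(-15))*12 = (5*(-15))*12 = -75*12 = -900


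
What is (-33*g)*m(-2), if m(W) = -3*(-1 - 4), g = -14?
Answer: 6930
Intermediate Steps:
m(W) = 15 (m(W) = -3*(-5) = 15)
(-33*g)*m(-2) = -33*(-14)*15 = 462*15 = 6930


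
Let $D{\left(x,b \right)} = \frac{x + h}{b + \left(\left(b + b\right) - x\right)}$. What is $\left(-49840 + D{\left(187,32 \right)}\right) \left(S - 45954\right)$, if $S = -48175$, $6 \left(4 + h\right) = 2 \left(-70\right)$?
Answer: $\frac{182970626153}{39} \approx 4.6916 \cdot 10^{9}$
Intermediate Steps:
$h = - \frac{82}{3}$ ($h = -4 + \frac{2 \left(-70\right)}{6} = -4 + \frac{1}{6} \left(-140\right) = -4 - \frac{70}{3} = - \frac{82}{3} \approx -27.333$)
$D{\left(x,b \right)} = \frac{- \frac{82}{3} + x}{- x + 3 b}$ ($D{\left(x,b \right)} = \frac{x - \frac{82}{3}}{b + \left(\left(b + b\right) - x\right)} = \frac{- \frac{82}{3} + x}{b + \left(2 b - x\right)} = \frac{- \frac{82}{3} + x}{b + \left(- x + 2 b\right)} = \frac{- \frac{82}{3} + x}{- x + 3 b}$)
$\left(-49840 + D{\left(187,32 \right)}\right) \left(S - 45954\right) = \left(-49840 + \frac{- \frac{82}{3} + 187}{\left(-1\right) 187 + 3 \cdot 32}\right) \left(-48175 - 45954\right) = \left(-49840 + \frac{1}{-187 + 96} \cdot \frac{479}{3}\right) \left(-94129\right) = \left(-49840 + \frac{1}{-91} \cdot \frac{479}{3}\right) \left(-94129\right) = \left(-49840 - \frac{479}{273}\right) \left(-94129\right) = \left(- \frac{13606799}{273}\right) \left(-94129\right) = \frac{182970626153}{39}$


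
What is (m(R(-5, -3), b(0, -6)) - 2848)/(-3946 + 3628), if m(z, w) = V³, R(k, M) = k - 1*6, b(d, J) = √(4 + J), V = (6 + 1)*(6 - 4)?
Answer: 52/159 ≈ 0.32704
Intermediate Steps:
V = 14 (V = 7*2 = 14)
R(k, M) = -6 + k (R(k, M) = k - 6 = -6 + k)
m(z, w) = 2744 (m(z, w) = 14³ = 2744)
(m(R(-5, -3), b(0, -6)) - 2848)/(-3946 + 3628) = (2744 - 2848)/(-3946 + 3628) = -104/(-318) = -104*(-1/318) = 52/159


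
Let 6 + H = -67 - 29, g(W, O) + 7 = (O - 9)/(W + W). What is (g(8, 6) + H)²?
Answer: 3052009/256 ≈ 11922.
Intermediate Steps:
g(W, O) = -7 + (-9 + O)/(2*W) (g(W, O) = -7 + (O - 9)/(W + W) = -7 + (-9 + O)/((2*W)) = -7 + (-9 + O)*(1/(2*W)) = -7 + (-9 + O)/(2*W))
H = -102 (H = -6 + (-67 - 29) = -6 - 96 = -102)
(g(8, 6) + H)² = ((½)*(-9 + 6 - 14*8)/8 - 102)² = ((½)*(⅛)*(-9 + 6 - 112) - 102)² = ((½)*(⅛)*(-115) - 102)² = (-115/16 - 102)² = (-1747/16)² = 3052009/256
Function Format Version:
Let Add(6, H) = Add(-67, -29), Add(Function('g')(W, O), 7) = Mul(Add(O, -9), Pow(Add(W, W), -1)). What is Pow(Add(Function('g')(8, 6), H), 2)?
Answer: Rational(3052009, 256) ≈ 11922.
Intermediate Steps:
Function('g')(W, O) = Add(-7, Mul(Rational(1, 2), Pow(W, -1), Add(-9, O))) (Function('g')(W, O) = Add(-7, Mul(Add(O, -9), Pow(Add(W, W), -1))) = Add(-7, Mul(Add(-9, O), Pow(Mul(2, W), -1))) = Add(-7, Mul(Add(-9, O), Mul(Rational(1, 2), Pow(W, -1)))) = Add(-7, Mul(Rational(1, 2), Pow(W, -1), Add(-9, O))))
H = -102 (H = Add(-6, Add(-67, -29)) = Add(-6, -96) = -102)
Pow(Add(Function('g')(8, 6), H), 2) = Pow(Add(Mul(Rational(1, 2), Pow(8, -1), Add(-9, 6, Mul(-14, 8))), -102), 2) = Pow(Add(Mul(Rational(1, 2), Rational(1, 8), Add(-9, 6, -112)), -102), 2) = Pow(Add(Mul(Rational(1, 2), Rational(1, 8), -115), -102), 2) = Pow(Add(Rational(-115, 16), -102), 2) = Pow(Rational(-1747, 16), 2) = Rational(3052009, 256)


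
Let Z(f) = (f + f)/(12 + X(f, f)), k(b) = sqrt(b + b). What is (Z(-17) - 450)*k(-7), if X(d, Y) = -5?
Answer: -3184*I*sqrt(14)/7 ≈ -1701.9*I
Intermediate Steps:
k(b) = sqrt(2)*sqrt(b) (k(b) = sqrt(2*b) = sqrt(2)*sqrt(b))
Z(f) = 2*f/7 (Z(f) = (f + f)/(12 - 5) = (2*f)/7 = (2*f)*(1/7) = 2*f/7)
(Z(-17) - 450)*k(-7) = ((2/7)*(-17) - 450)*(sqrt(2)*sqrt(-7)) = (-34/7 - 450)*(sqrt(2)*(I*sqrt(7))) = -3184*I*sqrt(14)/7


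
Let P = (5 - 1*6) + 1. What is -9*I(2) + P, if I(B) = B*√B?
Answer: -18*√2 ≈ -25.456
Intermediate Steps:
I(B) = B^(3/2)
P = 0 (P = (5 - 6) + 1 = -1 + 1 = 0)
-9*I(2) + P = -18*√2 + 0 = -18*√2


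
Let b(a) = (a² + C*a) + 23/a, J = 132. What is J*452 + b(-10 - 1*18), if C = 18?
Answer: 1678409/28 ≈ 59943.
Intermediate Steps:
b(a) = a² + 18*a + 23/a (b(a) = (a² + 18*a) + 23/a = a² + 18*a + 23/a)
J*452 + b(-10 - 1*18) = 132*452 + (23 + (-10 - 1*18)²*(18 + (-10 - 1*18)))/(-10 - 1*18) = 59664 + (23 + (-10 - 18)²*(18 + (-10 - 18)))/(-10 - 18) = 59664 + (23 + (-28)²*(18 - 28))/(-28) = 59664 - (23 + 784*(-10))/28 = 59664 - (23 - 7840)/28 = 59664 - 1/28*(-7817) = 59664 + 7817/28 = 1678409/28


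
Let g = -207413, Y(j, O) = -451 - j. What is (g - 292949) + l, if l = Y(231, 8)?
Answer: -501044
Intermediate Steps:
l = -682 (l = -451 - 1*231 = -451 - 231 = -682)
(g - 292949) + l = (-207413 - 292949) - 682 = -500362 - 682 = -501044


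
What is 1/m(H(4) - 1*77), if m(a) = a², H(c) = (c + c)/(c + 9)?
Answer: 169/986049 ≈ 0.00017139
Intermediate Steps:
H(c) = 2*c/(9 + c) (H(c) = (2*c)/(9 + c) = 2*c/(9 + c))
1/m(H(4) - 1*77) = 1/((2*4/(9 + 4) - 1*77)²) = 1/((2*4/13 - 77)²) = 1/((2*4*(1/13) - 77)²) = 1/((8/13 - 77)²) = 1/((-993/13)²) = 1/(986049/169) = 169/986049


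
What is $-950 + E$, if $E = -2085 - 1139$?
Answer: $-4174$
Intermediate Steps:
$E = -3224$
$-950 + E = -950 - 3224 = -4174$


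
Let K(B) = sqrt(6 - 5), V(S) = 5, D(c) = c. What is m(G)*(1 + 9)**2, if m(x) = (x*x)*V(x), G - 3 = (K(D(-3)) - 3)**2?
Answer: 24500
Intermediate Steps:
K(B) = 1 (K(B) = sqrt(1) = 1)
G = 7 (G = 3 + (1 - 3)**2 = 3 + (-2)**2 = 3 + 4 = 7)
m(x) = 5*x**2 (m(x) = (x*x)*5 = x**2*5 = 5*x**2)
m(G)*(1 + 9)**2 = (5*7**2)*(1 + 9)**2 = (5*49)*10**2 = 245*100 = 24500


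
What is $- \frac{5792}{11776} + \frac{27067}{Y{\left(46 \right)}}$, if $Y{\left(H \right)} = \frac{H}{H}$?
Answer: $\frac{9960475}{368} \approx 27067.0$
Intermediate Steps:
$Y{\left(H \right)} = 1$
$- \frac{5792}{11776} + \frac{27067}{Y{\left(46 \right)}} = - \frac{5792}{11776} + \frac{27067}{1} = \left(-5792\right) \frac{1}{11776} + 27067 \cdot 1 = - \frac{181}{368} + 27067 = \frac{9960475}{368}$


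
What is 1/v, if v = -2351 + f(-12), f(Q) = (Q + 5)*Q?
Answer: -1/2267 ≈ -0.00044111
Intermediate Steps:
f(Q) = Q*(5 + Q) (f(Q) = (5 + Q)*Q = Q*(5 + Q))
v = -2267 (v = -2351 - 12*(5 - 12) = -2351 - 12*(-7) = -2351 + 84 = -2267)
1/v = 1/(-2267) = -1/2267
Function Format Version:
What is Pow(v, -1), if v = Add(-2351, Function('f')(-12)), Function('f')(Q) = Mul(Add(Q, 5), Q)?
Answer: Rational(-1, 2267) ≈ -0.00044111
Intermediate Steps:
Function('f')(Q) = Mul(Q, Add(5, Q)) (Function('f')(Q) = Mul(Add(5, Q), Q) = Mul(Q, Add(5, Q)))
v = -2267 (v = Add(-2351, Mul(-12, Add(5, -12))) = Add(-2351, Mul(-12, -7)) = Add(-2351, 84) = -2267)
Pow(v, -1) = Pow(-2267, -1) = Rational(-1, 2267)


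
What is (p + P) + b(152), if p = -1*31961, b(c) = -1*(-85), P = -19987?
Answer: -51863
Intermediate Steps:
b(c) = 85
p = -31961
(p + P) + b(152) = (-31961 - 19987) + 85 = -51948 + 85 = -51863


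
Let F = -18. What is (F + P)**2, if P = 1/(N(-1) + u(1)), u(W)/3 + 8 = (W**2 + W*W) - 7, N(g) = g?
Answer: 519841/1600 ≈ 324.90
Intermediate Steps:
u(W) = -45 + 6*W**2 (u(W) = -24 + 3*((W**2 + W*W) - 7) = -24 + 3*((W**2 + W**2) - 7) = -24 + 3*(2*W**2 - 7) = -24 + 3*(-7 + 2*W**2) = -24 + (-21 + 6*W**2) = -45 + 6*W**2)
P = -1/40 (P = 1/(-1 + (-45 + 6*1**2)) = 1/(-1 + (-45 + 6*1)) = 1/(-1 + (-45 + 6)) = 1/(-1 - 39) = 1/(-40) = -1/40 ≈ -0.025000)
(F + P)**2 = (-18 - 1/40)**2 = (-721/40)**2 = 519841/1600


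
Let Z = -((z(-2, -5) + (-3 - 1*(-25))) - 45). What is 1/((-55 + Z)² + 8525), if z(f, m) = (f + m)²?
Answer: 1/15086 ≈ 6.6287e-5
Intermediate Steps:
Z = -26 (Z = -(((-2 - 5)² + (-3 - 1*(-25))) - 45) = -(((-7)² + (-3 + 25)) - 45) = -((49 + 22) - 45) = -(71 - 45) = -1*26 = -26)
1/((-55 + Z)² + 8525) = 1/((-55 - 26)² + 8525) = 1/((-81)² + 8525) = 1/(6561 + 8525) = 1/15086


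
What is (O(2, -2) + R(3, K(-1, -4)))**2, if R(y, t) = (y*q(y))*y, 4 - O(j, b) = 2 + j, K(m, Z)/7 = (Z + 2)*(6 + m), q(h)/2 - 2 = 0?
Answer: 1296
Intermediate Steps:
q(h) = 4 (q(h) = 4 + 2*0 = 4 + 0 = 4)
K(m, Z) = 7*(2 + Z)*(6 + m) (K(m, Z) = 7*((Z + 2)*(6 + m)) = 7*((2 + Z)*(6 + m)) = 7*(2 + Z)*(6 + m))
O(j, b) = 2 - j (O(j, b) = 4 - (2 + j) = 4 + (-2 - j) = 2 - j)
R(y, t) = 4*y**2 (R(y, t) = (y*4)*y = (4*y)*y = 4*y**2)
(O(2, -2) + R(3, K(-1, -4)))**2 = ((2 - 1*2) + 4*3**2)**2 = ((2 - 2) + 4*9)**2 = (0 + 36)**2 = 36**2 = 1296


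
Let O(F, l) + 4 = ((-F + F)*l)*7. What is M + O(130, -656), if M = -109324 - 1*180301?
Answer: -289629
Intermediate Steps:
O(F, l) = -4 (O(F, l) = -4 + ((-F + F)*l)*7 = -4 + (0*l)*7 = -4 + 0*7 = -4 + 0 = -4)
M = -289625 (M = -109324 - 180301 = -289625)
M + O(130, -656) = -289625 - 4 = -289629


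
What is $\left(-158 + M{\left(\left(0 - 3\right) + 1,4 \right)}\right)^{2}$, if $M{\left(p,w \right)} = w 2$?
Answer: $22500$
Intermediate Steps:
$M{\left(p,w \right)} = 2 w$
$\left(-158 + M{\left(\left(0 - 3\right) + 1,4 \right)}\right)^{2} = \left(-158 + 2 \cdot 4\right)^{2} = \left(-158 + 8\right)^{2} = \left(-150\right)^{2} = 22500$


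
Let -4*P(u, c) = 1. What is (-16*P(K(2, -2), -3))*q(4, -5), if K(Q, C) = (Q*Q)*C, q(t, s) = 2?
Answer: 8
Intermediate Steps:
K(Q, C) = C*Q² (K(Q, C) = Q²*C = C*Q²)
P(u, c) = -¼ (P(u, c) = -¼*1 = -¼)
(-16*P(K(2, -2), -3))*q(4, -5) = -16*(-¼)*2 = 4*2 = 8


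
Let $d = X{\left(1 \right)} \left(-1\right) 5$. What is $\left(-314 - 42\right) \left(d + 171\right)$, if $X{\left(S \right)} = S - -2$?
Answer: $-55536$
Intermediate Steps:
$X{\left(S \right)} = 2 + S$ ($X{\left(S \right)} = S + 2 = 2 + S$)
$d = -15$ ($d = \left(2 + 1\right) \left(-1\right) 5 = 3 \left(-1\right) 5 = \left(-3\right) 5 = -15$)
$\left(-314 - 42\right) \left(d + 171\right) = \left(-314 - 42\right) \left(-15 + 171\right) = \left(-314 - 42\right) 156 = \left(-356\right) 156 = -55536$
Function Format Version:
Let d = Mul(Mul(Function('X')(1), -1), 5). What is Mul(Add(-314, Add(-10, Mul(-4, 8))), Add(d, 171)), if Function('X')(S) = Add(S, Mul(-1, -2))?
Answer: -55536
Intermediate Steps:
Function('X')(S) = Add(2, S) (Function('X')(S) = Add(S, 2) = Add(2, S))
d = -15 (d = Mul(Mul(Add(2, 1), -1), 5) = Mul(Mul(3, -1), 5) = Mul(-3, 5) = -15)
Mul(Add(-314, Add(-10, Mul(-4, 8))), Add(d, 171)) = Mul(Add(-314, Add(-10, Mul(-4, 8))), Add(-15, 171)) = Mul(Add(-314, Add(-10, -32)), 156) = Mul(Add(-314, -42), 156) = Mul(-356, 156) = -55536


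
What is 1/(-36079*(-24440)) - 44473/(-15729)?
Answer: 39214991025209/13869372284040 ≈ 2.8275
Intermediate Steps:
1/(-36079*(-24440)) - 44473/(-15729) = -1/36079*(-1/24440) - 44473*(-1/15729) = 1/881770760 + 44473/15729 = 39214991025209/13869372284040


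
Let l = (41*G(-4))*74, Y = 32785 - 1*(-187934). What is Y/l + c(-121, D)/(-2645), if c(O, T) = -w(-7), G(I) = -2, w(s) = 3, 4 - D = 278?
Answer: -583783551/16049860 ≈ -36.373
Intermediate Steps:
D = -274 (D = 4 - 1*278 = 4 - 278 = -274)
c(O, T) = -3 (c(O, T) = -1*3 = -3)
Y = 220719 (Y = 32785 + 187934 = 220719)
l = -6068 (l = (41*(-2))*74 = -82*74 = -6068)
Y/l + c(-121, D)/(-2645) = 220719/(-6068) - 3/(-2645) = 220719*(-1/6068) - 3*(-1/2645) = -220719/6068 + 3/2645 = -583783551/16049860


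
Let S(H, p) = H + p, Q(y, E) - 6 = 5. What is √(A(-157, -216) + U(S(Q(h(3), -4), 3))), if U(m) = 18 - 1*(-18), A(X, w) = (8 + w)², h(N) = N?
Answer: 10*√433 ≈ 208.09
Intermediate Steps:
Q(y, E) = 11 (Q(y, E) = 6 + 5 = 11)
U(m) = 36 (U(m) = 18 + 18 = 36)
√(A(-157, -216) + U(S(Q(h(3), -4), 3))) = √((8 - 216)² + 36) = √((-208)² + 36) = √(43264 + 36) = √43300 = 10*√433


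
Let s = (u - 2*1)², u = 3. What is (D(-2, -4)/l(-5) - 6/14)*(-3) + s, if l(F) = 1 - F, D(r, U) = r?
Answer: 23/7 ≈ 3.2857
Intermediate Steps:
s = 1 (s = (3 - 2*1)² = (3 - 2)² = 1² = 1)
(D(-2, -4)/l(-5) - 6/14)*(-3) + s = (-2/(1 - 1*(-5)) - 6/14)*(-3) + 1 = (-2/(1 + 5) - 6*1/14)*(-3) + 1 = (-2/6 - 3/7)*(-3) + 1 = (-2*⅙ - 3/7)*(-3) + 1 = (-⅓ - 3/7)*(-3) + 1 = -16/21*(-3) + 1 = 16/7 + 1 = 23/7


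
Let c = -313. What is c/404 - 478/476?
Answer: -85525/48076 ≈ -1.7790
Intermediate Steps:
c/404 - 478/476 = -313/404 - 478/476 = -313*1/404 - 478*1/476 = -313/404 - 239/238 = -85525/48076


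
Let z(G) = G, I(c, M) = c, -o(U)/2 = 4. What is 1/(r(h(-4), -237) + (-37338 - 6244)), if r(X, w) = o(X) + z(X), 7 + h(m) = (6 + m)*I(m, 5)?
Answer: -1/43605 ≈ -2.2933e-5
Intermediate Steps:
o(U) = -8 (o(U) = -2*4 = -8)
h(m) = -7 + m*(6 + m) (h(m) = -7 + (6 + m)*m = -7 + m*(6 + m))
r(X, w) = -8 + X
1/(r(h(-4), -237) + (-37338 - 6244)) = 1/((-8 + (-7 + (-4)² + 6*(-4))) + (-37338 - 6244)) = 1/((-8 + (-7 + 16 - 24)) - 43582) = 1/((-8 - 15) - 43582) = 1/(-23 - 43582) = 1/(-43605) = -1/43605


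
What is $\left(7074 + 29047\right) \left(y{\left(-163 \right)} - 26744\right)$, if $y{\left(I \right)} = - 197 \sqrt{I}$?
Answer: $-966020024 - 7115837 i \sqrt{163} \approx -9.6602 \cdot 10^{8} - 9.0849 \cdot 10^{7} i$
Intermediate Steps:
$\left(7074 + 29047\right) \left(y{\left(-163 \right)} - 26744\right) = \left(7074 + 29047\right) \left(- 197 \sqrt{-163} - 26744\right) = 36121 \left(- 197 i \sqrt{163} - 26744\right) = 36121 \left(-26744 - 197 i \sqrt{163}\right) = -966020024 - 7115837 i \sqrt{163}$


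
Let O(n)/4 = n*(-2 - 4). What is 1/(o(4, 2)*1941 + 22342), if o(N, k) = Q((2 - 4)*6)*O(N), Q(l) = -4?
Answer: 1/767686 ≈ 1.3026e-6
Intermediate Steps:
O(n) = -24*n (O(n) = 4*(n*(-2 - 4)) = 4*(n*(-6)) = 4*(-6*n) = -24*n)
o(N, k) = 96*N (o(N, k) = -(-96)*N = 96*N)
1/(o(4, 2)*1941 + 22342) = 1/((96*4)*1941 + 22342) = 1/(384*1941 + 22342) = 1/(745344 + 22342) = 1/767686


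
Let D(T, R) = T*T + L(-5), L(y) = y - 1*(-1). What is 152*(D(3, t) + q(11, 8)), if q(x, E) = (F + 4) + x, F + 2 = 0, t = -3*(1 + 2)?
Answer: 2736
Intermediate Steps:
t = -9 (t = -3*3 = -9)
F = -2 (F = -2 + 0 = -2)
L(y) = 1 + y (L(y) = y + 1 = 1 + y)
q(x, E) = 2 + x (q(x, E) = (-2 + 4) + x = 2 + x)
D(T, R) = -4 + T² (D(T, R) = T*T + (1 - 5) = T² - 4 = -4 + T²)
152*(D(3, t) + q(11, 8)) = 152*((-4 + 3²) + (2 + 11)) = 152*((-4 + 9) + 13) = 152*(5 + 13) = 152*18 = 2736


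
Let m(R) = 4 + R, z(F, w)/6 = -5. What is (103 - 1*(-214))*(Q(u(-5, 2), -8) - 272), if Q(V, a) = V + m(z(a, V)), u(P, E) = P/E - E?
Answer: -191785/2 ≈ -95893.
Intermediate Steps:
z(F, w) = -30 (z(F, w) = 6*(-5) = -30)
u(P, E) = -E + P/E
Q(V, a) = -26 + V (Q(V, a) = V + (4 - 30) = V - 26 = -26 + V)
(103 - 1*(-214))*(Q(u(-5, 2), -8) - 272) = (103 - 1*(-214))*((-26 + (-1*2 - 5/2)) - 272) = (103 + 214)*((-26 + (-2 - 5*½)) - 272) = 317*((-26 + (-2 - 5/2)) - 272) = 317*((-26 - 9/2) - 272) = 317*(-61/2 - 272) = 317*(-605/2) = -191785/2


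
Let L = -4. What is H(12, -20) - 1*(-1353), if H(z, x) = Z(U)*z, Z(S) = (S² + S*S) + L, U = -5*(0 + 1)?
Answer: 1905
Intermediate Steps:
U = -5 (U = -5*1 = -5)
Z(S) = -4 + 2*S² (Z(S) = (S² + S*S) - 4 = (S² + S²) - 4 = 2*S² - 4 = -4 + 2*S²)
H(z, x) = 46*z (H(z, x) = (-4 + 2*(-5)²)*z = (-4 + 2*25)*z = (-4 + 50)*z = 46*z)
H(12, -20) - 1*(-1353) = 46*12 - 1*(-1353) = 552 + 1353 = 1905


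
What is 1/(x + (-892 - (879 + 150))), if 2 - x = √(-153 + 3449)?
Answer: -1919/3679265 + 4*√206/3679265 ≈ -0.00050597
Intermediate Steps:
x = 2 - 4*√206 (x = 2 - √(-153 + 3449) = 2 - √3296 = 2 - 4*√206 ≈ -55.411)
1/(x + (-892 - (879 + 150))) = 1/((2 - 4*√206) + (-892 - (879 + 150))) = 1/((2 - 4*√206) + (-892 - 1*1029)) = 1/((2 - 4*√206) + (-892 - 1029)) = 1/((2 - 4*√206) - 1921) = 1/(-1919 - 4*√206)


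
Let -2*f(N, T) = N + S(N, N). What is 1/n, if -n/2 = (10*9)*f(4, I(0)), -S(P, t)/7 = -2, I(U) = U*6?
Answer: 1/1620 ≈ 0.00061728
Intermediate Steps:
I(U) = 6*U
S(P, t) = 14 (S(P, t) = -7*(-2) = 14)
f(N, T) = -7 - N/2 (f(N, T) = -(N + 14)/2 = -(14 + N)/2 = -7 - N/2)
n = 1620 (n = -2*10*9*(-7 - ½*4) = -180*(-7 - 2) = -180*(-9) = -2*(-810) = 1620)
1/n = 1/1620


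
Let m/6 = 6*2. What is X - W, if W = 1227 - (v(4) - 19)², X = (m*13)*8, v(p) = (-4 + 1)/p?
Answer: 106417/16 ≈ 6651.1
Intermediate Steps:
m = 72 (m = 6*(6*2) = 6*12 = 72)
v(p) = -3/p
X = 7488 (X = (72*13)*8 = 936*8 = 7488)
W = 13391/16 (W = 1227 - (-3/4 - 19)² = 1227 - (-3*¼ - 19)² = 1227 - (-¾ - 19)² = 1227 - (-79/4)² = 1227 - 1*6241/16 = 1227 - 6241/16 = 13391/16 ≈ 836.94)
X - W = 7488 - 1*13391/16 = 7488 - 13391/16 = 106417/16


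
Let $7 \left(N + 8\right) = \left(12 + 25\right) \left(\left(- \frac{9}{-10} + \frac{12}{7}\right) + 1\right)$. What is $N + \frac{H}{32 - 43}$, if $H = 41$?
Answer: $\frac{39761}{5390} \approx 7.3768$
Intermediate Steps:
$N = \frac{5441}{490}$ ($N = -8 + \frac{\left(12 + 25\right) \left(\left(- \frac{9}{-10} + \frac{12}{7}\right) + 1\right)}{7} = -8 + \frac{37 \left(\left(\left(-9\right) \left(- \frac{1}{10}\right) + 12 \cdot \frac{1}{7}\right) + 1\right)}{7} = -8 + \frac{37 \left(\left(\frac{9}{10} + \frac{12}{7}\right) + 1\right)}{7} = -8 + \frac{37 \left(\frac{183}{70} + 1\right)}{7} = -8 + \frac{37 \cdot \frac{253}{70}}{7} = -8 + \frac{1}{7} \cdot \frac{9361}{70} = -8 + \frac{9361}{490} = \frac{5441}{490} \approx 11.104$)
$N + \frac{H}{32 - 43} = \frac{5441}{490} + \frac{1}{32 - 43} \cdot 41 = \frac{5441}{490} + \frac{1}{-11} \cdot 41 = \frac{5441}{490} - \frac{41}{11} = \frac{39761}{5390}$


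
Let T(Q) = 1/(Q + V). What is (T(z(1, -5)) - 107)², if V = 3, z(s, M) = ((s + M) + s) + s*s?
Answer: 11236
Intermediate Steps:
z(s, M) = M + s² + 2*s (z(s, M) = ((M + s) + s) + s² = (M + 2*s) + s² = M + s² + 2*s)
T(Q) = 1/(3 + Q) (T(Q) = 1/(Q + 3) = 1/(3 + Q))
(T(z(1, -5)) - 107)² = (1/(3 + (-5 + 1² + 2*1)) - 107)² = (1/(3 + (-5 + 1 + 2)) - 107)² = (1/(3 - 2) - 107)² = (1/1 - 107)² = (1 - 107)² = (-106)² = 11236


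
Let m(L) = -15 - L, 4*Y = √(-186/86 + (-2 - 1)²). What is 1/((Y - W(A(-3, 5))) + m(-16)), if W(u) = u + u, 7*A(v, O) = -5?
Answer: 40936/92213 - 686*√258/92213 ≈ 0.32444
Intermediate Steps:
A(v, O) = -5/7 (A(v, O) = (⅐)*(-5) = -5/7)
W(u) = 2*u
Y = 7*√258/172 (Y = √(-186/86 + (-2 - 1)²)/4 = √(-186*1/86 + (-3)²)/4 = √(-93/43 + 9)/4 = √(294/43)/4 = (7*√258/43)/4 = 7*√258/172 ≈ 0.65370)
1/((Y - W(A(-3, 5))) + m(-16)) = 1/((7*√258/172 - 2*(-5)/7) + (-15 - 1*(-16))) = 1/((7*√258/172 - 1*(-10/7)) + (-15 + 16)) = 1/((7*√258/172 + 10/7) + 1) = 1/((10/7 + 7*√258/172) + 1) = 1/(17/7 + 7*√258/172)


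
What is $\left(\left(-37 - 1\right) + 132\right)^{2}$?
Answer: $8836$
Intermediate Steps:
$\left(\left(-37 - 1\right) + 132\right)^{2} = \left(-38 + 132\right)^{2} = 94^{2} = 8836$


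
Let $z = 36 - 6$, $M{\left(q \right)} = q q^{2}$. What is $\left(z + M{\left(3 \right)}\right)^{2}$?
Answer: $3249$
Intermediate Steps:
$M{\left(q \right)} = q^{3}$
$z = 30$ ($z = 36 - 6 = 30$)
$\left(z + M{\left(3 \right)}\right)^{2} = \left(30 + 3^{3}\right)^{2} = \left(30 + 27\right)^{2} = 57^{2} = 3249$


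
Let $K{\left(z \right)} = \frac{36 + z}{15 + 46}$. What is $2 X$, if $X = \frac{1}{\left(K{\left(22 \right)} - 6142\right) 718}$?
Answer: $- \frac{61}{134482836} \approx -4.5359 \cdot 10^{-7}$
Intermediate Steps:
$K{\left(z \right)} = \frac{36}{61} + \frac{z}{61}$ ($K{\left(z \right)} = \frac{36 + z}{61} = \left(36 + z\right) \frac{1}{61} = \frac{36}{61} + \frac{z}{61}$)
$X = - \frac{61}{268965672}$ ($X = \frac{1}{\left(\left(\frac{36}{61} + \frac{1}{61} \cdot 22\right) - 6142\right) 718} = \frac{1}{\left(\frac{36}{61} + \frac{22}{61}\right) - 6142} \cdot \frac{1}{718} = \frac{1}{\frac{58}{61} - 6142} \cdot \frac{1}{718} = \frac{1}{- \frac{374604}{61}} \cdot \frac{1}{718} = \left(- \frac{61}{374604}\right) \frac{1}{718} = - \frac{61}{268965672} \approx -2.2679 \cdot 10^{-7}$)
$2 X = 2 \left(- \frac{61}{268965672}\right) = - \frac{61}{134482836}$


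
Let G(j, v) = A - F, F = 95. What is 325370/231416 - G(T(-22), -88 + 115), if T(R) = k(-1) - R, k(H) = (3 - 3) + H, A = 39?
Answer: 6642333/115708 ≈ 57.406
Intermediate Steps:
k(H) = H (k(H) = 0 + H = H)
T(R) = -1 - R
G(j, v) = -56 (G(j, v) = 39 - 1*95 = 39 - 95 = -56)
325370/231416 - G(T(-22), -88 + 115) = 325370/231416 - 1*(-56) = 325370*(1/231416) + 56 = 162685/115708 + 56 = 6642333/115708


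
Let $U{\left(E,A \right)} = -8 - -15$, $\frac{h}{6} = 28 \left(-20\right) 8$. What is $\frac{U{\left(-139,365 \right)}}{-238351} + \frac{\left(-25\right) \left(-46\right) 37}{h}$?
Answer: $- \frac{1014202321}{640687488} \approx -1.583$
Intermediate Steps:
$h = -26880$ ($h = 6 \cdot 28 \left(-20\right) 8 = 6 \left(\left(-560\right) 8\right) = 6 \left(-4480\right) = -26880$)
$U{\left(E,A \right)} = 7$ ($U{\left(E,A \right)} = -8 + 15 = 7$)
$\frac{U{\left(-139,365 \right)}}{-238351} + \frac{\left(-25\right) \left(-46\right) 37}{h} = \frac{7}{-238351} + \frac{\left(-25\right) \left(-46\right) 37}{-26880} = 7 \left(- \frac{1}{238351}\right) + 1150 \cdot 37 \left(- \frac{1}{26880}\right) = - \frac{7}{238351} + 42550 \left(- \frac{1}{26880}\right) = - \frac{7}{238351} - \frac{4255}{2688} = - \frac{1014202321}{640687488}$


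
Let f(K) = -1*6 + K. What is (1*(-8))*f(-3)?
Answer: 72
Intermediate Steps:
f(K) = -6 + K
(1*(-8))*f(-3) = (1*(-8))*(-6 - 3) = -8*(-9) = 72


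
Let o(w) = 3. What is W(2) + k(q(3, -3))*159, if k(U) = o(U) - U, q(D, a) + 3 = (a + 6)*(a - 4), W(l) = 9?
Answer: 4302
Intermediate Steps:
q(D, a) = -3 + (-4 + a)*(6 + a) (q(D, a) = -3 + (a + 6)*(a - 4) = -3 + (6 + a)*(-4 + a) = -3 + (-4 + a)*(6 + a))
k(U) = 3 - U
W(2) + k(q(3, -3))*159 = 9 + (3 - (-27 + (-3)**2 + 2*(-3)))*159 = 9 + (3 - (-27 + 9 - 6))*159 = 9 + (3 - 1*(-24))*159 = 9 + (3 + 24)*159 = 9 + 27*159 = 9 + 4293 = 4302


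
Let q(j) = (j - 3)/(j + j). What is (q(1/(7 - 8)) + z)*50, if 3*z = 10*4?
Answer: 2300/3 ≈ 766.67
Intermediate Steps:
q(j) = (-3 + j)/(2*j) (q(j) = (-3 + j)/((2*j)) = (-3 + j)*(1/(2*j)) = (-3 + j)/(2*j))
z = 40/3 (z = (10*4)/3 = (⅓)*40 = 40/3 ≈ 13.333)
(q(1/(7 - 8)) + z)*50 = ((-3 + 1/(7 - 8))/(2*(1/(7 - 8))) + 40/3)*50 = ((-3 + 1/(-1))/(2*(1/(-1))) + 40/3)*50 = ((½)*(-3 - 1)/(-1) + 40/3)*50 = ((½)*(-1)*(-4) + 40/3)*50 = (2 + 40/3)*50 = (46/3)*50 = 2300/3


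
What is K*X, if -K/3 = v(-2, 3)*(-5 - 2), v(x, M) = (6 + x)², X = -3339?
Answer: -1121904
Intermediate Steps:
K = 336 (K = -3*(6 - 2)²*(-5 - 2) = -3*4²*(-7) = -48*(-7) = -3*(-112) = 336)
K*X = 336*(-3339) = -1121904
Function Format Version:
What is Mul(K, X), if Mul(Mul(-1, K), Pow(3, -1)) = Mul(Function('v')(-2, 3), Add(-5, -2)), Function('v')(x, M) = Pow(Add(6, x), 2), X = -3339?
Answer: -1121904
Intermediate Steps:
K = 336 (K = Mul(-3, Mul(Pow(Add(6, -2), 2), Add(-5, -2))) = Mul(-3, Mul(Pow(4, 2), -7)) = Mul(-3, Mul(16, -7)) = Mul(-3, -112) = 336)
Mul(K, X) = Mul(336, -3339) = -1121904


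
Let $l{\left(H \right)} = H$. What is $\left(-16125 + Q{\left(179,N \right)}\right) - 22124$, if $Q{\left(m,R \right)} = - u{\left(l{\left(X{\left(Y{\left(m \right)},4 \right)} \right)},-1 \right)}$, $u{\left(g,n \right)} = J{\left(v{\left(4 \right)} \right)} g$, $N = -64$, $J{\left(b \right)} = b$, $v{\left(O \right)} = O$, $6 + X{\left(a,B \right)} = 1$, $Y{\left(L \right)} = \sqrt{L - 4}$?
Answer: $-38229$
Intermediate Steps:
$Y{\left(L \right)} = \sqrt{-4 + L}$
$X{\left(a,B \right)} = -5$ ($X{\left(a,B \right)} = -6 + 1 = -5$)
$u{\left(g,n \right)} = 4 g$
$Q{\left(m,R \right)} = 20$ ($Q{\left(m,R \right)} = - 4 \left(-5\right) = \left(-1\right) \left(-20\right) = 20$)
$\left(-16125 + Q{\left(179,N \right)}\right) - 22124 = \left(-16125 + 20\right) - 22124 = -16105 - 22124 = -38229$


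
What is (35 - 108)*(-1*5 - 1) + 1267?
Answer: 1705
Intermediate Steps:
(35 - 108)*(-1*5 - 1) + 1267 = -73*(-5 - 1) + 1267 = -73*(-6) + 1267 = 438 + 1267 = 1705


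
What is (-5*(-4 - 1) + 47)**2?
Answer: 5184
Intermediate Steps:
(-5*(-4 - 1) + 47)**2 = (-5*(-5) + 47)**2 = (25 + 47)**2 = 72**2 = 5184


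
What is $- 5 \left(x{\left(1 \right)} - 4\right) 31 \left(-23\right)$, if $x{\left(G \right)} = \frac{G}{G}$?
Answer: $-10695$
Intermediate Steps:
$x{\left(G \right)} = 1$
$- 5 \left(x{\left(1 \right)} - 4\right) 31 \left(-23\right) = - 5 \left(1 - 4\right) 31 \left(-23\right) = \left(-5\right) \left(-3\right) 31 \left(-23\right) = 15 \cdot 31 \left(-23\right) = 465 \left(-23\right) = -10695$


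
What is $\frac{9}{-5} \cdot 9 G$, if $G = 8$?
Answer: $- \frac{648}{5} \approx -129.6$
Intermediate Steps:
$\frac{9}{-5} \cdot 9 G = \frac{9}{-5} \cdot 9 \cdot 8 = 9 \left(- \frac{1}{5}\right) 9 \cdot 8 = \left(- \frac{9}{5}\right) 9 \cdot 8 = \left(- \frac{81}{5}\right) 8 = - \frac{648}{5}$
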